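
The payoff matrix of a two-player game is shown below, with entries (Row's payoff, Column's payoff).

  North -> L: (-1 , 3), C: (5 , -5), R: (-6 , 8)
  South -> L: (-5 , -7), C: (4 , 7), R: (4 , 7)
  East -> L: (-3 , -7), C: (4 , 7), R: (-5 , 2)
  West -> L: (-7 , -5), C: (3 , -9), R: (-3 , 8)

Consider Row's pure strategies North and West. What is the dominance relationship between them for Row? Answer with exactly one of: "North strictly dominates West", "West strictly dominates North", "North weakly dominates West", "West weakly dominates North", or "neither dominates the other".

North's payoffs vs West's, by Column's action — L: -1>-7, C: 5>3, R: -6<-3.
North does better at L, C but worse at R; neither strategy dominates the other.

neither dominates the other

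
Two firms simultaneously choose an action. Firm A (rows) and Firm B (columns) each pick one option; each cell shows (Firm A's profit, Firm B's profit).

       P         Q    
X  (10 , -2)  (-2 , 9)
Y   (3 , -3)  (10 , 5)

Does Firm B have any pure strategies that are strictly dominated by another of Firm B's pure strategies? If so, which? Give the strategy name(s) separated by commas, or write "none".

P

Q strictly dominates P — X: 9>-2, Y: 5>-3.
Nothing dominates Q: P at X (9>-2).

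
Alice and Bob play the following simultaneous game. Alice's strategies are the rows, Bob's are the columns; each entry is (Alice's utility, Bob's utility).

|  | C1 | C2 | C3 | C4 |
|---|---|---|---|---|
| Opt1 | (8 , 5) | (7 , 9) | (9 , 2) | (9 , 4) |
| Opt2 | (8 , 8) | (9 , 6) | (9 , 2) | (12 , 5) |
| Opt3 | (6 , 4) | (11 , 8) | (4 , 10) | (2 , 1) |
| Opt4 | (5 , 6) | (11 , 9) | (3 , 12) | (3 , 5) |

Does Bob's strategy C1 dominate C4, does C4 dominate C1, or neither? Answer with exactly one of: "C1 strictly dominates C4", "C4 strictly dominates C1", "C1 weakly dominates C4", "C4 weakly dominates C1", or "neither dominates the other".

C1's payoffs vs C4's, by Alice's action — Opt1: 5>4, Opt2: 8>5, Opt3: 4>1, Opt4: 6>5.
Every comparison favours C1, so C1 strictly dominates C4.

C1 strictly dominates C4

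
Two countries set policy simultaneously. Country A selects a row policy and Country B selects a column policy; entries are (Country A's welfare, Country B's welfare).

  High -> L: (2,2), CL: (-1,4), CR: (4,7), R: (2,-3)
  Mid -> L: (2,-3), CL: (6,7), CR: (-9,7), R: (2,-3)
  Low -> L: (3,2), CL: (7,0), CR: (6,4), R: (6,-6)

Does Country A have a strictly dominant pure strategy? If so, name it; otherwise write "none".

Low

Low vs High: L: 3>2, CL: 7>-1, CR: 6>4, R: 6>2.
Low vs Mid: L: 3>2, CL: 7>6, CR: 6>-9, R: 6>2.
Low strictly beats every other strategy against every opponent action, so it is strictly dominant.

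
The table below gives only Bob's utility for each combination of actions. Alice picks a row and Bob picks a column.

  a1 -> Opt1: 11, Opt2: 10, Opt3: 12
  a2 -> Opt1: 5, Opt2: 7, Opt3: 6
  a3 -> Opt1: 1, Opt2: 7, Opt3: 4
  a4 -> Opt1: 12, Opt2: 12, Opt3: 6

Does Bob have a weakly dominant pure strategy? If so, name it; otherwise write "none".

none

Opt1 fails to dominate Opt2 at a2 (5<7).
Opt2 fails to dominate Opt1 at a1 (10<11).
Opt3 fails to dominate Opt1 at a4 (6<12).
No single strategy dominates all the others.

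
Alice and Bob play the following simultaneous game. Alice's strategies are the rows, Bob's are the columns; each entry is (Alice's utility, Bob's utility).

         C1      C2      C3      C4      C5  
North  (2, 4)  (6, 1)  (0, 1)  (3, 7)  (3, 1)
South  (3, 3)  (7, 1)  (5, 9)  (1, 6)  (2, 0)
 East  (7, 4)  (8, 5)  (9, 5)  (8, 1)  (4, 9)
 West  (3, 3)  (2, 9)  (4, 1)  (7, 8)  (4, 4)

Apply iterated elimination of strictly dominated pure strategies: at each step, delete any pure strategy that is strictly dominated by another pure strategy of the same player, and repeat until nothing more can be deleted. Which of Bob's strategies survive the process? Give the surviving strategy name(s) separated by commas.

For Alice, East strictly dominates North on the remaining columns (C1: 7>2, C2: 8>6, C3: 9>0, C4: 8>3, C5: 4>3); eliminate North.
Alice's strategy South is strictly dominated by East (C1: 7>3, C2: 8>7, C3: 9>5, C4: 8>1, C5: 4>2) and is removed.
For Bob, C2 strictly dominates C1 on the remaining rows (East: 5>4, West: 9>3); eliminate C1.
Bob's strategy C3 is strictly dominated by C5 (East: 9>5, West: 4>1) and is removed.
Bob's strategy C4 is strictly dominated by C2 (East: 5>1, West: 9>8) and is removed.
Among the remaining strategies, none is strictly dominated by another pure strategy of the same player, so the elimination stops.
Surviving strategies — Alice: {East, West}; Bob: {C2, C5}.

C2, C5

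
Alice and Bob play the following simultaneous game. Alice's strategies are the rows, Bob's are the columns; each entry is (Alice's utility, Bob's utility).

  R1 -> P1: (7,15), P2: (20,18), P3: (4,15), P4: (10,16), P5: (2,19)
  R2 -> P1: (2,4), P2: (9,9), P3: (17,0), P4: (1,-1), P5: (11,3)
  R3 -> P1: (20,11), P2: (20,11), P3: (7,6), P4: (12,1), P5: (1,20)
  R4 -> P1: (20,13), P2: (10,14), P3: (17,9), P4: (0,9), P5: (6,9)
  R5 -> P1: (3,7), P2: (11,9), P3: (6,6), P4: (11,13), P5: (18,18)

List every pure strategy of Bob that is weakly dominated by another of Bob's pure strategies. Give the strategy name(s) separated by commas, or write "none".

P1, P3, P4

P1 is weakly dominated by P2 (R1: 18>15, R2: 9>4, R3: 11=11, R4: 14>13, R5: 9>7).
P2 is not dominated — it holds its own against P1 at R1 (18>15); P3 at R1 (18>15); P4 at R1 (18>16); P5 at R2 (9>3).
P1 weakly dominates P3 — R1: 15=15, R2: 4>0, R3: 11>6, R4: 13>9, R5: 7>6.
P5 weakly dominates P4 — R1: 19>16, R2: 3>-1, R3: 20>1, R4: 9=9, R5: 18>13.
Nothing dominates P5: P1 at R1 (19>15); P2 at R1 (19>18); P3 at R1 (19>15); P4 at R1 (19>16).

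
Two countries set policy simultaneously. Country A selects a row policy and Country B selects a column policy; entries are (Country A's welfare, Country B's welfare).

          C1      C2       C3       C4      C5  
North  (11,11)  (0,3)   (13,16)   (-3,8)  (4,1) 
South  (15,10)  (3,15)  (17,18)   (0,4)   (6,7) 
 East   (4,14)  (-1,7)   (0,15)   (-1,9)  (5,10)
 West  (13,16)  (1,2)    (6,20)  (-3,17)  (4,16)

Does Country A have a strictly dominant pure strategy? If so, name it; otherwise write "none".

South

South vs North: C1: 15>11, C2: 3>0, C3: 17>13, C4: 0>-3, C5: 6>4.
South vs East: C1: 15>4, C2: 3>-1, C3: 17>0, C4: 0>-1, C5: 6>5.
South vs West: C1: 15>13, C2: 3>1, C3: 17>6, C4: 0>-3, C5: 6>4.
South strictly beats every other strategy against every opponent action, so it is strictly dominant.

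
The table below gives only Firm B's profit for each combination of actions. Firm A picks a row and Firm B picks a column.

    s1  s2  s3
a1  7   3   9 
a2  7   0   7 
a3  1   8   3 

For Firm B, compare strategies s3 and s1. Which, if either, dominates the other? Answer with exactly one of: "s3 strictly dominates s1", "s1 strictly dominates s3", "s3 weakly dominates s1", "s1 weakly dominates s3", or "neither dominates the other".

s3's payoffs vs s1's, by Firm A's action — a1: 9>7, a2: 7=7, a3: 3>1.
s3 is at least as good everywhere and strictly better somewhere (tied only at a2), so s3 weakly but not strictly dominates s1.

s3 weakly dominates s1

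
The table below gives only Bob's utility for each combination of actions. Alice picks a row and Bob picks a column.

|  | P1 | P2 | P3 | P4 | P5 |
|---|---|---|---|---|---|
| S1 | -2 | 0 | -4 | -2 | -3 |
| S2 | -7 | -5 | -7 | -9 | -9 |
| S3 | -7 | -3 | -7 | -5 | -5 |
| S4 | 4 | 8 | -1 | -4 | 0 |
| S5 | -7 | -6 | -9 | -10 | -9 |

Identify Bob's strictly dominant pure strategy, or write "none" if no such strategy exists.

P2 vs P1: S1: 0>-2, S2: -5>-7, S3: -3>-7, S4: 8>4, S5: -6>-7.
P2 vs P3: S1: 0>-4, S2: -5>-7, S3: -3>-7, S4: 8>-1, S5: -6>-9.
P2 vs P4: S1: 0>-2, S2: -5>-9, S3: -3>-5, S4: 8>-4, S5: -6>-10.
P2 vs P5: S1: 0>-3, S2: -5>-9, S3: -3>-5, S4: 8>0, S5: -6>-9.
P2 strictly beats every other strategy against every opponent action, so it is strictly dominant.

P2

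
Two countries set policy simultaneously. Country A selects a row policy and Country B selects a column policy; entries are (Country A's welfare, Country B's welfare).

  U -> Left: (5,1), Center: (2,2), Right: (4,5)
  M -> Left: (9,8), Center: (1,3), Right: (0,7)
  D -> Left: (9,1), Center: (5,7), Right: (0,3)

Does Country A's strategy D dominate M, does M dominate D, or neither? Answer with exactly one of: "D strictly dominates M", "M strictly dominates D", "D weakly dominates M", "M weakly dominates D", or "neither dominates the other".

D's payoffs vs M's, by Country B's action — Left: 9=9, Center: 5>1, Right: 0=0.
D is at least as good everywhere and strictly better somewhere (tied only at Left, Right), so D weakly but not strictly dominates M.

D weakly dominates M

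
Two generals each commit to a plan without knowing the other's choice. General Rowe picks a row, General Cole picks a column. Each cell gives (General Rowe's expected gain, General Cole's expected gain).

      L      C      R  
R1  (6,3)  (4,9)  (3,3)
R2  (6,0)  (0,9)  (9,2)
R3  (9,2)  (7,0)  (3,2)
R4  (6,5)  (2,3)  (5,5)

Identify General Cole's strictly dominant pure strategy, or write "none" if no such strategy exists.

L fails to dominate C at R1 (3<9).
C fails to dominate L at R3 (0<2).
R fails to dominate L at R1 (3=3).
No single strategy dominates all the others.

none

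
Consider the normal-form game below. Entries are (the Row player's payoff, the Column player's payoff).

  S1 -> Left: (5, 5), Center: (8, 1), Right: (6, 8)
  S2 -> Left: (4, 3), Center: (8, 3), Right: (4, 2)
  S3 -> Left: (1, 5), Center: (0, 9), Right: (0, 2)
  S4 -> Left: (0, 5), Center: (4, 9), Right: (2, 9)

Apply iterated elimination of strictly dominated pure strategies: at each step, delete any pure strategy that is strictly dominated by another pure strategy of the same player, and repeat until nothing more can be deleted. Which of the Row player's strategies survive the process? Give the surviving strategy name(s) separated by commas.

The Row player's strategy S3 is strictly dominated by S1 (Left: 5>1, Center: 8>0, Right: 6>0) and is removed.
Row S4 is eliminated: S1 beats it against every remaining column (Left: 5>0, Center: 8>4, Right: 6>2).
Among the remaining strategies, none is strictly dominated by another pure strategy of the same player, so the elimination stops.
Surviving strategies — the Row player: {S1, S2}; the Column player: {Left, Center, Right}.

S1, S2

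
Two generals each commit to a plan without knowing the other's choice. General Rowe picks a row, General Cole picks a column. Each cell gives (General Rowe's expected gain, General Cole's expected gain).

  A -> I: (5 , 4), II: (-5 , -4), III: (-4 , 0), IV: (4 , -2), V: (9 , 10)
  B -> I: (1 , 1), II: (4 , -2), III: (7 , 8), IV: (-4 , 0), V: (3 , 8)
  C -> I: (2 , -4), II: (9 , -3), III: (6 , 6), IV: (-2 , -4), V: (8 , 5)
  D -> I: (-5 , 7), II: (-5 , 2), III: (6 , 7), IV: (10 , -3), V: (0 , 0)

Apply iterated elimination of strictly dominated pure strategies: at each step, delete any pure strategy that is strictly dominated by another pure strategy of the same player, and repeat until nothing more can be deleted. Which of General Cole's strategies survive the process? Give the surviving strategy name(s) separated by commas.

Column II is eliminated: III beats it against every remaining row (A: 0>-4, B: 8>-2, C: 6>-3, D: 7>2).
For General Cole, III strictly dominates IV on the remaining rows (A: 0>-2, B: 8>0, C: 6>-4, D: 7>-3); eliminate IV.
For General Rowe, B strictly dominates D on the remaining columns (I: 1>-5, III: 7>6, V: 3>0); eliminate D.
Column I is eliminated: V beats it against every remaining row (A: 10>4, B: 8>1, C: 5>-4).
Among the remaining strategies, none is strictly dominated by another pure strategy of the same player, so the elimination stops.
Surviving strategies — General Rowe: {A, B, C}; General Cole: {III, V}.

III, V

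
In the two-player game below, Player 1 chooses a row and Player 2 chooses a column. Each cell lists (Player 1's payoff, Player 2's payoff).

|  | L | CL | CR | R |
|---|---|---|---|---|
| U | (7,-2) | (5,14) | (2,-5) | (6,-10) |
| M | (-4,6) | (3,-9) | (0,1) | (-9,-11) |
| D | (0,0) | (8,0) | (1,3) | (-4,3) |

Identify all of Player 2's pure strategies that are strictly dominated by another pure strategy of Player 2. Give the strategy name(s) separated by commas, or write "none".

Nothing dominates L: CL at M (6>-9); CR at U (-2>-5); R at U (-2>-10).
Nothing dominates CL: L at U (14>-2); CR at U (14>-5); R at U (14>-10).
CR is not dominated — it holds its own against L at D (3>0); CL at M (1>-9); R at U (-5>-10).
R: no other strategy beats it everywhere (L at D (3>0); CL at D (3>0); CR at D (3=3)).

none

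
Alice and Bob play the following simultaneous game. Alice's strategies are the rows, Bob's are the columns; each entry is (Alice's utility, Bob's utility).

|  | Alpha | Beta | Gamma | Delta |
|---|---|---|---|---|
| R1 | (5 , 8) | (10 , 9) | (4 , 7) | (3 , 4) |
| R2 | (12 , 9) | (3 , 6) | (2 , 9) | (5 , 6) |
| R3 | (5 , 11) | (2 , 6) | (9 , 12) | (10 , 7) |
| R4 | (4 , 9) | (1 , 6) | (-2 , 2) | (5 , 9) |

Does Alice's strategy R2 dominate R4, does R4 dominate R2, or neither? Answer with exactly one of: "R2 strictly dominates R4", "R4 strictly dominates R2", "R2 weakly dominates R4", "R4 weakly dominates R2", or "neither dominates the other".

R2 weakly dominates R4

Compare R2 to R4 across each choice by Bob: Alpha: 12>4, Beta: 3>1, Gamma: 2>-2, Delta: 5=5.
R2 is at least as good everywhere and strictly better somewhere (tied only at Delta), so R2 weakly but not strictly dominates R4.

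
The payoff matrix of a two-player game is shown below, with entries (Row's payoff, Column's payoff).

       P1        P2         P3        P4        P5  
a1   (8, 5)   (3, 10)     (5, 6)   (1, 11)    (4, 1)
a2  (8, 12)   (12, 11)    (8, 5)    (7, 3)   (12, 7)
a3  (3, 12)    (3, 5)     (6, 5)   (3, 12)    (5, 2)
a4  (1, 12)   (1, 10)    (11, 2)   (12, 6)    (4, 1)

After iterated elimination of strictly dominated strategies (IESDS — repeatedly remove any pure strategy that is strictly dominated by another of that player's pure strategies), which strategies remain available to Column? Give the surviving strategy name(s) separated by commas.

P1, P2, P4

Row a3 is eliminated: a2 beats it against every remaining column (P1: 8>3, P2: 12>3, P3: 8>6, P4: 7>3, P5: 12>5).
Column P3 is eliminated: P2 beats it against every remaining row (a1: 10>6, a2: 11>5, a4: 10>2).
Column's strategy P5 is strictly dominated by P1 (a1: 5>1, a2: 12>7, a4: 12>1) and is removed.
Among the remaining strategies, none is strictly dominated by another pure strategy of the same player, so the elimination stops.
Surviving strategies — Row: {a1, a2, a4}; Column: {P1, P2, P4}.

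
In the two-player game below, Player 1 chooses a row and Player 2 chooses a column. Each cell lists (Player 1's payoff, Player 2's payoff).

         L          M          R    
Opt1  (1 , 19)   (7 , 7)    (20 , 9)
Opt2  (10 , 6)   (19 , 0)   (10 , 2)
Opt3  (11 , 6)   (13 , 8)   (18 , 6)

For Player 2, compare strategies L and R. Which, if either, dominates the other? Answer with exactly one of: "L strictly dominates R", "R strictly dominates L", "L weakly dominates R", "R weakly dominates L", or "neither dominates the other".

L weakly dominates R

Compare L to R across each choice by Player 1: Opt1: 19>9, Opt2: 6>2, Opt3: 6=6.
L is at least as good everywhere and strictly better somewhere (tied only at Opt3), so L weakly but not strictly dominates R.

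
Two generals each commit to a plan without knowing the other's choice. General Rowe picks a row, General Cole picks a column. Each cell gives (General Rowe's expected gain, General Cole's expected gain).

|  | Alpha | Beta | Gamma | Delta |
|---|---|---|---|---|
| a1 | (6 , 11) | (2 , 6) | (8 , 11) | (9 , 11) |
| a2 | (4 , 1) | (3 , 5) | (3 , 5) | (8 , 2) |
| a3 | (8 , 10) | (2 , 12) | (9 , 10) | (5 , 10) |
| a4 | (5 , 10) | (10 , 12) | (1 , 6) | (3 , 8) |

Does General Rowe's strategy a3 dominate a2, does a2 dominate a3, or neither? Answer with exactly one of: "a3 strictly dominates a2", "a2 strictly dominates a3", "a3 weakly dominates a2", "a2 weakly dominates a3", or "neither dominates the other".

neither dominates the other

Compare a3 to a2 across each choice by General Cole: Alpha: 8>4, Beta: 2<3, Gamma: 9>3, Delta: 5<8.
a3 does better at Alpha, Gamma but worse at Beta, Delta; neither strategy dominates the other.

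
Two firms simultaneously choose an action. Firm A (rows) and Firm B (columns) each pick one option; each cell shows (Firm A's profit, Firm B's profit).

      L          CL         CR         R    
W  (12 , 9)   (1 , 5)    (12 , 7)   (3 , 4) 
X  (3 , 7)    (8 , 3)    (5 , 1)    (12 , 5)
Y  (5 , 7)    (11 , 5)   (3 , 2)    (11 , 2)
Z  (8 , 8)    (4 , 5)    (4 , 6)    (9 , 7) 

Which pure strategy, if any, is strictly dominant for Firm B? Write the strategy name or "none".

L

L vs CL: W: 9>5, X: 7>3, Y: 7>5, Z: 8>5.
L vs CR: W: 9>7, X: 7>1, Y: 7>2, Z: 8>6.
L vs R: W: 9>4, X: 7>5, Y: 7>2, Z: 8>7.
L strictly beats every other strategy against every opponent action, so it is strictly dominant.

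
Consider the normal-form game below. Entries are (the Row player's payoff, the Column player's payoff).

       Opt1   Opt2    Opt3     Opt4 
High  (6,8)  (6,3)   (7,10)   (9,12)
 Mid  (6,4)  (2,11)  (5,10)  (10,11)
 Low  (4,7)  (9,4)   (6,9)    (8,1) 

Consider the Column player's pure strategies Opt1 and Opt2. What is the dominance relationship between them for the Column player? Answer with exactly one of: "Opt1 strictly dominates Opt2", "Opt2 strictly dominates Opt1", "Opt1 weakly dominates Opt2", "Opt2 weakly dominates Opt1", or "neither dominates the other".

Compare Opt1 to Opt2 across every action of the Row player: High: 8>3, Mid: 4<11, Low: 7>4.
Opt1 does better at High, Low but worse at Mid; neither strategy dominates the other.

neither dominates the other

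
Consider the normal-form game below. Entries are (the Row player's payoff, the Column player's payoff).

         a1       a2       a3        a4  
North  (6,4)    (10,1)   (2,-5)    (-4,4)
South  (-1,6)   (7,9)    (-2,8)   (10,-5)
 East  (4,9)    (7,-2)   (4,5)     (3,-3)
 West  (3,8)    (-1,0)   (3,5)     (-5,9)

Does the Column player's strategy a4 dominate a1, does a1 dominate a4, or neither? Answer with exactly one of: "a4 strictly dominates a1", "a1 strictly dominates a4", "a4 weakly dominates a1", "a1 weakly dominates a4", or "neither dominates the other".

Compare a4 to a1 across each choice by the Row player: North: 4=4, South: -5<6, East: -3<9, West: 9>8.
a4 does better at West but worse at South, East; neither strategy dominates the other.

neither dominates the other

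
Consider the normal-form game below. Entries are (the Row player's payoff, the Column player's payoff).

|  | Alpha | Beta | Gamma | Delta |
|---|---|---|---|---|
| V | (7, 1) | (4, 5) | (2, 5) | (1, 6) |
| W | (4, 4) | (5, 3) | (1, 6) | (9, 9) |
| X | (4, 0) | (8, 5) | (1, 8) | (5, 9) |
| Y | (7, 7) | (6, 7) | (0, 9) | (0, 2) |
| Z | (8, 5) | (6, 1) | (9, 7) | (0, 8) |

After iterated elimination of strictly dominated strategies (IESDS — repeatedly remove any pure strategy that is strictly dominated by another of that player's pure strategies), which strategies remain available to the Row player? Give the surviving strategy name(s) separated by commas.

W

The Column player's strategy Alpha is strictly dominated by Gamma (V: 5>1, W: 6>4, X: 8>0, Y: 9>7, Z: 7>5) and is removed.
Row Y is eliminated: X beats it against every remaining column (Beta: 8>6, Gamma: 1>0, Delta: 5>0).
The Column player's strategy Beta is strictly dominated by Delta (V: 6>5, W: 9>3, X: 9>5, Z: 8>1) and is removed.
Column Gamma is eliminated: Delta beats it against every remaining row (V: 6>5, W: 9>6, X: 9>8, Z: 8>7).
For the Row player, W strictly dominates V on the remaining columns (Delta: 9>1); eliminate V.
Row X is eliminated: W beats it against every remaining column (Delta: 9>5).
Row Z is eliminated: W beats it against every remaining column (Delta: 9>0).
Among the remaining strategies, none is strictly dominated by another pure strategy of the same player, so the elimination stops.
Surviving strategies — the Row player: {W}; the Column player: {Delta}.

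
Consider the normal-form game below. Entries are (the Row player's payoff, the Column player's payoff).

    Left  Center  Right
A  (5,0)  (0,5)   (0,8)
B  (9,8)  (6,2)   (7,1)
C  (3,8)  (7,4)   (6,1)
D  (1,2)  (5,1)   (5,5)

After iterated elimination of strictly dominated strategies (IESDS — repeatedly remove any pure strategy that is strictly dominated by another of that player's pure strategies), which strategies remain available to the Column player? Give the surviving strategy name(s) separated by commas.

Left

Row A is eliminated: B beats it against every remaining column (Left: 9>5, Center: 6>0, Right: 7>0).
Row D is eliminated: B beats it against every remaining column (Left: 9>1, Center: 6>5, Right: 7>5).
The Column player's strategy Center is strictly dominated by Left (B: 8>2, C: 8>4) and is removed.
Row C is eliminated: B beats it against every remaining column (Left: 9>3, Right: 7>6).
The Column player's strategy Right is strictly dominated by Left (B: 8>1) and is removed.
Among the remaining strategies, none is strictly dominated by another pure strategy of the same player, so the elimination stops.
Surviving strategies — the Row player: {B}; the Column player: {Left}.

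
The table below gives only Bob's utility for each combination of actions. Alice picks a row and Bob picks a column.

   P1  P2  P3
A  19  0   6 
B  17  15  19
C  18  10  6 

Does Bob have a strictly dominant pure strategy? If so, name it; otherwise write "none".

P1 fails to dominate P3 at B (17<19).
P2 fails to dominate P1 at A (0<19).
P3 fails to dominate P1 at A (6<19).
No single strategy dominates all the others.

none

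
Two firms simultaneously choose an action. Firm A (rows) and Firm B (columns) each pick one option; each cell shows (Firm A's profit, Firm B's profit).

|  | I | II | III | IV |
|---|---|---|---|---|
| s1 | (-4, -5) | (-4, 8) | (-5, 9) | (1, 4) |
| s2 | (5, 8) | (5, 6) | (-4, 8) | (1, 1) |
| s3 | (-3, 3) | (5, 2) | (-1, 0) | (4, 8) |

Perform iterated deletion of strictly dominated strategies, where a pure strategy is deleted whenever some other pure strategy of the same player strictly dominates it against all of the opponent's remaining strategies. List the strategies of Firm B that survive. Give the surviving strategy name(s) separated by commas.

Row s1 is eliminated: s3 beats it against every remaining column (I: -3>-4, II: 5>-4, III: -1>-5, IV: 4>1).
For Firm B, I strictly dominates II on the remaining rows (s2: 8>6, s3: 3>2); eliminate II.
Among the remaining strategies, none is strictly dominated by another pure strategy of the same player, so the elimination stops.
Surviving strategies — Firm A: {s2, s3}; Firm B: {I, III, IV}.

I, III, IV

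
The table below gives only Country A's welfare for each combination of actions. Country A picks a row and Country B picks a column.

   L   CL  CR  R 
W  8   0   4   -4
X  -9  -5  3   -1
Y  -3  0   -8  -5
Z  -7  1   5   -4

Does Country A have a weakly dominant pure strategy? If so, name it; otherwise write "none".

none

W fails to dominate X at R (-4<-1).
X fails to dominate W at L (-9<8).
Y fails to dominate W at L (-3<8).
Z fails to dominate W at L (-7<8).
No single strategy dominates all the others.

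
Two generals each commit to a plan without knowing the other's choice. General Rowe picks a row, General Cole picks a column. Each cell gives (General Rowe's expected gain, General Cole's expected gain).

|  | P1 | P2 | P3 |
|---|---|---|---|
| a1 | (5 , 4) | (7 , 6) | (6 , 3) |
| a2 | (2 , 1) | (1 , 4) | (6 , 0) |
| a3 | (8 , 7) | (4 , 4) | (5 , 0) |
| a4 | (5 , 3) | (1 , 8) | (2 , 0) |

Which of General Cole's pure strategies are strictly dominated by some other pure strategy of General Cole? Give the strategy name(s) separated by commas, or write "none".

P1: no other strategy beats it everywhere (P2 at a3 (7>4); P3 at a1 (4>3)).
P2 is not dominated — it holds its own against P1 at a1 (6>4); P3 at a1 (6>3).
P3 is strictly dominated by P1 (a1: 4>3, a2: 1>0, a3: 7>0, a4: 3>0).

P3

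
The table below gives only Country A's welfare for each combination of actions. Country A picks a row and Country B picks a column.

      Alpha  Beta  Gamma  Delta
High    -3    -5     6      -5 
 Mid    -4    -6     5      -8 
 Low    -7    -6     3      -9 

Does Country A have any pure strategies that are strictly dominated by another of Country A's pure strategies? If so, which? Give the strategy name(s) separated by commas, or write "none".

Mid, Low

High: no other strategy beats it everywhere (Mid at Alpha (-3>-4); Low at Alpha (-3>-7)).
Mid: dominated, since High does at least as well everywhere (Alpha: -3>-4, Beta: -5>-6, Gamma: 6>5, Delta: -5>-8).
High strictly dominates Low — Alpha: -3>-7, Beta: -5>-6, Gamma: 6>3, Delta: -5>-9.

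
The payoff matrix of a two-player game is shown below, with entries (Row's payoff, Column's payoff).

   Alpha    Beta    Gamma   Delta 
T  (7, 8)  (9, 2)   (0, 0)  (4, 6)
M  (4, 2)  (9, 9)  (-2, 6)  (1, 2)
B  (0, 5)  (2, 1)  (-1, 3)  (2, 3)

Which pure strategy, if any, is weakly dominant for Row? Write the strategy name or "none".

T vs M: Alpha: 7>4, Beta: 9=9, Gamma: 0>-2, Delta: 4>1.
T vs B: Alpha: 7>0, Beta: 9>2, Gamma: 0>-1, Delta: 4>2.
T is at least as good as every other strategy against every opponent action, so it is weakly dominant.

T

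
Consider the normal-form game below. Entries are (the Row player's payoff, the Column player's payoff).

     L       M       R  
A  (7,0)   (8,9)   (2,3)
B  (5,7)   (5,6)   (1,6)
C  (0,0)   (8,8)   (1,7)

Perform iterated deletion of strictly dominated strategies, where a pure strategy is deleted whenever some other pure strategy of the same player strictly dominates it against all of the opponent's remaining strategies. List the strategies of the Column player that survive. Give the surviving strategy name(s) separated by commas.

For the Row player, A strictly dominates B on the remaining columns (L: 7>5, M: 8>5, R: 2>1); eliminate B.
Column L is eliminated: M beats it against every remaining row (A: 9>0, C: 8>0).
The Column player's strategy R is strictly dominated by M (A: 9>3, C: 8>7) and is removed.
Among the remaining strategies, none is strictly dominated by another pure strategy of the same player, so the elimination stops.
Surviving strategies — the Row player: {A, C}; the Column player: {M}.

M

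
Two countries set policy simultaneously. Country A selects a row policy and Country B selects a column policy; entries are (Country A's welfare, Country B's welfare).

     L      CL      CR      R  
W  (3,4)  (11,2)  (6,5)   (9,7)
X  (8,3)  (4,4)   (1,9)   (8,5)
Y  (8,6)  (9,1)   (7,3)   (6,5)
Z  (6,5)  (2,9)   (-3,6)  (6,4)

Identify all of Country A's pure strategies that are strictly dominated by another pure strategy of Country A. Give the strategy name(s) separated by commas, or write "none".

W is not dominated — it holds its own against X at CL (11>4); Y at CL (11>9); Z at CL (11>2).
X is not dominated — it holds its own against W at L (8>3); Y at L (8=8); Z at L (8>6).
Nothing dominates Y: W at L (8>3); X at L (8=8); Z at L (8>6).
Z: dominated, since X does at least as well everywhere (L: 8>6, CL: 4>2, CR: 1>-3, R: 8>6).

Z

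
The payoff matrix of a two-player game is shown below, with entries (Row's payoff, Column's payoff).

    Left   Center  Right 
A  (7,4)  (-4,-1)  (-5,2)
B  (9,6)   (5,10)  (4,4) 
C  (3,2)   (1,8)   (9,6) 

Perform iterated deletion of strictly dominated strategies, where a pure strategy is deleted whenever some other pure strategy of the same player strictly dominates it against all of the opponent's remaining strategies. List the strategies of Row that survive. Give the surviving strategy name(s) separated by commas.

B

Row A is eliminated: B beats it against every remaining column (Left: 9>7, Center: 5>-4, Right: 4>-5).
Column's strategy Left is strictly dominated by Center (B: 10>6, C: 8>2) and is removed.
Column's strategy Right is strictly dominated by Center (B: 10>4, C: 8>6) and is removed.
Row's strategy C is strictly dominated by B (Center: 5>1) and is removed.
Among the remaining strategies, none is strictly dominated by another pure strategy of the same player, so the elimination stops.
Surviving strategies — Row: {B}; Column: {Center}.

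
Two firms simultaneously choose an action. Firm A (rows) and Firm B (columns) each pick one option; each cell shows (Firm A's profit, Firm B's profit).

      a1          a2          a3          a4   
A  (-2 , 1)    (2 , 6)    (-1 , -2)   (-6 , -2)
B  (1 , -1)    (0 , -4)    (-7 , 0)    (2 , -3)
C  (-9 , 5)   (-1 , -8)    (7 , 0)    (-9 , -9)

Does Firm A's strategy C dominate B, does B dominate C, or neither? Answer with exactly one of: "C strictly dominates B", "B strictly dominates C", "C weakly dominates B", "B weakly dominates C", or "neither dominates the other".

neither dominates the other

C's payoffs vs B's, by Firm B's action — a1: -9<1, a2: -1<0, a3: 7>-7, a4: -9<2.
C does better at a3 but worse at a1, a2, a4; neither strategy dominates the other.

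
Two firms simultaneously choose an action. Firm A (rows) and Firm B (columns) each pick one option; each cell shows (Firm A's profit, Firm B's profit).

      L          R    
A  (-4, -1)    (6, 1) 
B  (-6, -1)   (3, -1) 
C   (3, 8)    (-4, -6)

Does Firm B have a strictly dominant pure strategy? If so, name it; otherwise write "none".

L fails to dominate R at A (-1<1).
R fails to dominate L at B (-1=-1).
No single strategy dominates all the others.

none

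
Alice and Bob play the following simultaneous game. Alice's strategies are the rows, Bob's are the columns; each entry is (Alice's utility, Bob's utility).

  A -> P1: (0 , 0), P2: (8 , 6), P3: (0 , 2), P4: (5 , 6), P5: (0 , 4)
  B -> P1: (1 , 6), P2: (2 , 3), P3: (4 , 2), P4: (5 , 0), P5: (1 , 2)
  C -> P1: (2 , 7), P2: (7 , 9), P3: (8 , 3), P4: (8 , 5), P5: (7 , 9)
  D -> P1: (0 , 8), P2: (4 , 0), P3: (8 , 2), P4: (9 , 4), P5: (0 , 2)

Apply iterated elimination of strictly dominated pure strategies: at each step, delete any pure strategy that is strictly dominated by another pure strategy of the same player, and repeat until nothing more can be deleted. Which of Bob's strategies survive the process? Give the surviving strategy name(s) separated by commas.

Alice's strategy B is strictly dominated by C (P1: 2>1, P2: 7>2, P3: 8>4, P4: 8>5, P5: 7>1) and is removed.
Bob's strategy P3 is strictly dominated by P4 (A: 6>2, C: 5>3, D: 4>2) and is removed.
Among the remaining strategies, none is strictly dominated by another pure strategy of the same player, so the elimination stops.
Surviving strategies — Alice: {A, C, D}; Bob: {P1, P2, P4, P5}.

P1, P2, P4, P5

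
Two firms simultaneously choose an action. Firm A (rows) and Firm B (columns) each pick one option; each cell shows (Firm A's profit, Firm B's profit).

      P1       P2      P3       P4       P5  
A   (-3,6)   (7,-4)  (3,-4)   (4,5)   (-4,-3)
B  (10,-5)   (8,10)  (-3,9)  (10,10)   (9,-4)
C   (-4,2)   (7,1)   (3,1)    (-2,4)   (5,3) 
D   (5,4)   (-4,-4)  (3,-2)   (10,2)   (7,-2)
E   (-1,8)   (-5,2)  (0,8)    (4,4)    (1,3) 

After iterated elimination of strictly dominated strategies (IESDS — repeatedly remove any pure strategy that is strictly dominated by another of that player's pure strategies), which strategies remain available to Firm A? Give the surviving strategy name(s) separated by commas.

B, D

Firm A's strategy E is strictly dominated by D (P1: 5>-1, P2: -4>-5, P3: 3>0, P4: 10>4, P5: 7>1) and is removed.
For Firm B, P4 strictly dominates P3 on the remaining rows (A: 5>-4, B: 10>9, C: 4>1, D: 2>-2); eliminate P3.
For Firm A, B strictly dominates A on the remaining columns (P1: 10>-3, P2: 8>7, P4: 10>4, P5: 9>-4); eliminate A.
Firm A's strategy C is strictly dominated by B (P1: 10>-4, P2: 8>7, P4: 10>-2, P5: 9>5) and is removed.
For Firm B, P4 strictly dominates P5 on the remaining rows (B: 10>-4, D: 2>-2); eliminate P5.
Among the remaining strategies, none is strictly dominated by another pure strategy of the same player, so the elimination stops.
Surviving strategies — Firm A: {B, D}; Firm B: {P1, P2, P4}.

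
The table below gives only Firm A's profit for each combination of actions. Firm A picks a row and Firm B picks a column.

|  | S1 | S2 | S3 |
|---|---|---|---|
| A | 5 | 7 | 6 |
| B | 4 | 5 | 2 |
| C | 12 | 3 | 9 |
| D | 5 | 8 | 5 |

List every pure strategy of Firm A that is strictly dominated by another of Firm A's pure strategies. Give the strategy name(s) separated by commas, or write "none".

B

A: no other strategy beats it everywhere (B at S1 (5>4); C at S2 (7>3); D at S1 (5=5)).
A strictly dominates B — S1: 5>4, S2: 7>5, S3: 6>2.
Nothing dominates C: A at S1 (12>5); B at S1 (12>4); D at S1 (12>5).
Nothing dominates D: A at S1 (5=5); B at S1 (5>4); C at S2 (8>3).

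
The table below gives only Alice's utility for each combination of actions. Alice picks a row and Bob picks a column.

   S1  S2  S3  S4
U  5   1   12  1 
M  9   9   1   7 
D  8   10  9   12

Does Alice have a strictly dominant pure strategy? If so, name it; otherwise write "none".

U fails to dominate M at S1 (5<9).
M fails to dominate U at S3 (1<12).
D fails to dominate U at S3 (9<12).
No single strategy dominates all the others.

none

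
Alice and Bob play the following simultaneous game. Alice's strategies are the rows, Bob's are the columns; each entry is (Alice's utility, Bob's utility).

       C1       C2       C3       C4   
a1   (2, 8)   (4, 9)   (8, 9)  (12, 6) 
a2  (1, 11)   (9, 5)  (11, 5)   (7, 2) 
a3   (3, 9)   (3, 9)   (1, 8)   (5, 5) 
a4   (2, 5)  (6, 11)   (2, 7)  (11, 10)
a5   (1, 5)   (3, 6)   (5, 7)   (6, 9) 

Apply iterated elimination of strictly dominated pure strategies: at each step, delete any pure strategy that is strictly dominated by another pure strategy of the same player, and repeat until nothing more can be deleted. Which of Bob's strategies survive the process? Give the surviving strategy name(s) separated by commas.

C1, C2, C3

Row a5 is eliminated: a1 beats it against every remaining column (C1: 2>1, C2: 4>3, C3: 8>5, C4: 12>6).
Column C4 is eliminated: C2 beats it against every remaining row (a1: 9>6, a2: 5>2, a3: 9>5, a4: 11>10).
Among the remaining strategies, none is strictly dominated by another pure strategy of the same player, so the elimination stops.
Surviving strategies — Alice: {a1, a2, a3, a4}; Bob: {C1, C2, C3}.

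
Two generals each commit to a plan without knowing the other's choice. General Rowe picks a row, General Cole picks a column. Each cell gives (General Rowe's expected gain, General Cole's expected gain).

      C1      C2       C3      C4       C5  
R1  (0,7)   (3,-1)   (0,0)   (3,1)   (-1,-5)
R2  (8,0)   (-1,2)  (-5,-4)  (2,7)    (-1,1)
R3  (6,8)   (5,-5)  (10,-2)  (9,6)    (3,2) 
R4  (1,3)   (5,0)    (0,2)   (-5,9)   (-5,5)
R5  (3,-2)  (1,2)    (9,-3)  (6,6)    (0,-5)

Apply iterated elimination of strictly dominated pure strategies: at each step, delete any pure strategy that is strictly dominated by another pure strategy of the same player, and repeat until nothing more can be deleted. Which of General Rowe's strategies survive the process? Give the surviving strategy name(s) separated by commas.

R2, R3

For General Rowe, R3 strictly dominates R1 on the remaining columns (C1: 6>0, C2: 5>3, C3: 10>0, C4: 9>3, C5: 3>-1); eliminate R1.
For General Rowe, R3 strictly dominates R5 on the remaining columns (C1: 6>3, C2: 5>1, C3: 10>9, C4: 9>6, C5: 3>0); eliminate R5.
For General Cole, C4 strictly dominates C2 on the remaining rows (R2: 7>2, R3: 6>-5, R4: 9>0); eliminate C2.
General Rowe's strategy R4 is strictly dominated by R3 (C1: 6>1, C3: 10>0, C4: 9>-5, C5: 3>-5) and is removed.
For General Cole, C1 strictly dominates C3 on the remaining rows (R2: 0>-4, R3: 8>-2); eliminate C3.
General Cole's strategy C5 is strictly dominated by C4 (R2: 7>1, R3: 6>2) and is removed.
Among the remaining strategies, none is strictly dominated by another pure strategy of the same player, so the elimination stops.
Surviving strategies — General Rowe: {R2, R3}; General Cole: {C1, C4}.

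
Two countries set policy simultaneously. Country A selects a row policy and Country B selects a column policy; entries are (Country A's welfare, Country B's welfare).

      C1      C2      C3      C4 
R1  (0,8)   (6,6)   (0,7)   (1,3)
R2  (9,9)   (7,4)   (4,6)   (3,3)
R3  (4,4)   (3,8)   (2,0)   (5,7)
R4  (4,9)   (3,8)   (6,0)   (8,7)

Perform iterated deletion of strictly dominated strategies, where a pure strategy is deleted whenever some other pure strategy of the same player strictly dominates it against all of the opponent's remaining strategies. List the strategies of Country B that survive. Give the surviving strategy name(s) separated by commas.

C1

Row R1 is eliminated: R2 beats it against every remaining column (C1: 9>0, C2: 7>6, C3: 4>0, C4: 3>1).
For Country B, C1 strictly dominates C3 on the remaining rows (R2: 9>6, R3: 4>0, R4: 9>0); eliminate C3.
Column C4 is eliminated: C2 beats it against every remaining row (R2: 4>3, R3: 8>7, R4: 8>7).
For Country A, R2 strictly dominates R3 on the remaining columns (C1: 9>4, C2: 7>3); eliminate R3.
For Country A, R2 strictly dominates R4 on the remaining columns (C1: 9>4, C2: 7>3); eliminate R4.
For Country B, C1 strictly dominates C2 on the remaining rows (R2: 9>4); eliminate C2.
Among the remaining strategies, none is strictly dominated by another pure strategy of the same player, so the elimination stops.
Surviving strategies — Country A: {R2}; Country B: {C1}.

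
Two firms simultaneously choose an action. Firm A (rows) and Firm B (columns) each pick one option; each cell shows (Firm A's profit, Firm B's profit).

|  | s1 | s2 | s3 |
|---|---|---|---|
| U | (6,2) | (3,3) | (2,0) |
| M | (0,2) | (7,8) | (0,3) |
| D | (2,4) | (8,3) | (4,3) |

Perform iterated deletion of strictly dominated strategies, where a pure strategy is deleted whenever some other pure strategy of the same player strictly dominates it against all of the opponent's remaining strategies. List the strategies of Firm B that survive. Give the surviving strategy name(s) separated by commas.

Row M is eliminated: D beats it against every remaining column (s1: 2>0, s2: 8>7, s3: 4>0).
For Firm B, s1 strictly dominates s3 on the remaining rows (U: 2>0, D: 4>3); eliminate s3.
Among the remaining strategies, none is strictly dominated by another pure strategy of the same player, so the elimination stops.
Surviving strategies — Firm A: {U, D}; Firm B: {s1, s2}.

s1, s2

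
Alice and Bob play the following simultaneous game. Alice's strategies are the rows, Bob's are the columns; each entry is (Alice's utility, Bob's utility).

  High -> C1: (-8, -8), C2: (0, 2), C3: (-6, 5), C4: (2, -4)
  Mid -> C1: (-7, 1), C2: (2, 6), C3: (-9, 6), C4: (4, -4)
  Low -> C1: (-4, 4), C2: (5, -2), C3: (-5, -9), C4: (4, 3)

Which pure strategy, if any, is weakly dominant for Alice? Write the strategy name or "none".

Low

Low vs High: C1: -4>-8, C2: 5>0, C3: -5>-6, C4: 4>2.
Low vs Mid: C1: -4>-7, C2: 5>2, C3: -5>-9, C4: 4=4.
Low is at least as good as every other strategy against every opponent action, so it is weakly dominant.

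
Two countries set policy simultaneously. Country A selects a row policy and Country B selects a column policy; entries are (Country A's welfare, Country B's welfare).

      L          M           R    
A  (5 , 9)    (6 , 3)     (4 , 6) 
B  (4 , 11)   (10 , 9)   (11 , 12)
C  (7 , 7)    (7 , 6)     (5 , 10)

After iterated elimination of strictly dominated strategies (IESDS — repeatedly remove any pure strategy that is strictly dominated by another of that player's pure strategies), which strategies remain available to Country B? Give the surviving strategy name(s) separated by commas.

R

Row A is eliminated: C beats it against every remaining column (L: 7>5, M: 7>6, R: 5>4).
For Country B, R strictly dominates L on the remaining rows (B: 12>11, C: 10>7); eliminate L.
Row C is eliminated: B beats it against every remaining column (M: 10>7, R: 11>5).
Country B's strategy M is strictly dominated by R (B: 12>9) and is removed.
Among the remaining strategies, none is strictly dominated by another pure strategy of the same player, so the elimination stops.
Surviving strategies — Country A: {B}; Country B: {R}.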